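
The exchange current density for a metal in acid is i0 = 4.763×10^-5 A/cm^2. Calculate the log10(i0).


i0 = 4.763×10^-5 A/cm^2
log10(i0) = -4.322

-4.322


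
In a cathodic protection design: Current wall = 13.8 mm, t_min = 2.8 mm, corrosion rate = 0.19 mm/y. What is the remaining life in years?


Apply the remaining-life relation: RL = (t_current − t_min) / CR
RL = (13.8 − 2.8) / 0.19 = 11.0 / 0.19 = 57.9 years

57.9 years


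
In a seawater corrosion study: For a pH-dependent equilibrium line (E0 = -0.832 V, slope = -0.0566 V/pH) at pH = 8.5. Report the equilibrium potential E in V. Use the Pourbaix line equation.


Apply the Pourbaix line equation: E = E0 + slope*pH
E = -0.832 + (-0.0566)*8.5 = -0.832 + (-0.4811) = -1.3131 V
Rounded to 3 decimal places: E = -1.313 V

-1.313 V


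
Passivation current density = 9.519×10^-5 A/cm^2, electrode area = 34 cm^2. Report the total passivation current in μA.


I = i_pass * A, then convert A → μA (×10^6)
I = 9.519×10^-5 * 34 * 10^6 = 3236.46 μA

3236.46 μA


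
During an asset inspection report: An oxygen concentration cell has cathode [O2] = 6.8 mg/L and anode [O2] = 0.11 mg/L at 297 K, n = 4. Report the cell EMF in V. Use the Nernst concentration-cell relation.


Apply the Nernst concentration-cell relation: E = (RT/nF)*ln(C_cathode/C_anode)
RT/nF = 8.314*297/(4*96485) = 0.00639804 V
ln(6.8/0.11) = 4.1242
E = 0.00639804 * 4.1242 = 0.02639 V

0.02639 V


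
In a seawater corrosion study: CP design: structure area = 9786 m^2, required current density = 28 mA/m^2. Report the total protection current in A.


I = area * current density, then convert mA → A (÷1000)
I = 9786 * 28 / 1000 = 274.01 A

274.01 A


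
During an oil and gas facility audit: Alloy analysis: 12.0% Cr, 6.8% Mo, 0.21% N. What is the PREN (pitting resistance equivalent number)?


Apply the PREN formula: PREN = Cr + 3.3*Mo + 16*N
PREN = 12.0 + 3.3*6.8 + 16*0.21
PREN = 12.0 + 22.44 + 3.36 = 37.8

37.8


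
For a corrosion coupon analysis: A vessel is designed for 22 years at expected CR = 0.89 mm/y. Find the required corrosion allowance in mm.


Corrosion allowance = CR × design life
CA = 0.89 * 22 = 19.58 mm

19.58 mm


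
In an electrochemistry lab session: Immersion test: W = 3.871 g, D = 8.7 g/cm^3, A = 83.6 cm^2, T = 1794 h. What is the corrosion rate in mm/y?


Apply the mm/y weight-loss relation: CR = 87600 * W / (D * A * T)
Numerator: 87600 * 3.871 = 339099.6
Denominator: 8.7 * 83.6 * 1794 = 1304812.08
CR = 339099.6 / 1304812.08 = 0.259884 mm/y

0.259884 mm/y


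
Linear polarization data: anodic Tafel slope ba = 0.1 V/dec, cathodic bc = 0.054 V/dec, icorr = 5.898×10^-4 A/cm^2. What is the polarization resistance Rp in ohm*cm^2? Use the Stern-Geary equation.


Apply the Stern-Geary equation: Rp = ba*bc / (2.303*icorr*(ba+bc))
ba*bc = 0.1*0.054 = 0.0054
ba+bc = 0.154; 2.303*icorr*(ba+bc) = 2.303*5.898×10^-4*0.154 = 2.0917965×10^-4
Rp = 0.0054 / 2.0917965×10^-4 = 25.82 ohm*cm^2

25.82 ohm*cm^2


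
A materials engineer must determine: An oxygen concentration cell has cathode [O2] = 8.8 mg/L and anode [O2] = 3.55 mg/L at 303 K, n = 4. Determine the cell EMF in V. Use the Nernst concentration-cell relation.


Apply the Nernst concentration-cell relation: E = (RT/nF)*ln(C_cathode/C_anode)
RT/nF = 8.314*303/(4*96485) = 0.00652729 V
ln(8.8/3.55) = 0.9078
E = 0.00652729 * 0.9078 = 0.00593 V

0.00593 V


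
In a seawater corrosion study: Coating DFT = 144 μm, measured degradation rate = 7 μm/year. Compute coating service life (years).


Service life = thickness / degradation rate
Life = 144 / 7 = 20.6 years

20.6 years


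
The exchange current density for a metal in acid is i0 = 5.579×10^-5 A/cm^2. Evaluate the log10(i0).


i0 = 5.579×10^-5 A/cm^2
log10(i0) = -4.253

-4.253


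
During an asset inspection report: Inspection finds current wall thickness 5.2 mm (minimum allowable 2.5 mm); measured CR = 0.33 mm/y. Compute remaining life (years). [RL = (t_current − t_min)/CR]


Apply the remaining-life relation: RL = (t_current − t_min) / CR
RL = (5.2 − 2.5) / 0.33 = 2.7 / 0.33 = 8.2 years

8.2 years


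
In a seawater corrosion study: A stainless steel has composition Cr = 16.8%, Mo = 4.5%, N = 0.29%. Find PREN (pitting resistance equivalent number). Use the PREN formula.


Apply the PREN formula: PREN = Cr + 3.3*Mo + 16*N
PREN = 16.8 + 3.3*4.5 + 16*0.29
PREN = 16.8 + 14.85 + 4.64 = 36.29

36.29


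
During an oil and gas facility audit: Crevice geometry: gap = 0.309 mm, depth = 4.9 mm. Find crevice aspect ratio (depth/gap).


Aspect ratio = depth / gap
Ratio = 4.9 / 0.309 = 15.9

15.9


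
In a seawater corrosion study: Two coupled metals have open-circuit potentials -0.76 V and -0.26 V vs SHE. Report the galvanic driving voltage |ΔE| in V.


Driving voltage is the absolute potential difference.
|ΔE| = |-0.76 − (-0.26)| = 0.5 V

0.5 V


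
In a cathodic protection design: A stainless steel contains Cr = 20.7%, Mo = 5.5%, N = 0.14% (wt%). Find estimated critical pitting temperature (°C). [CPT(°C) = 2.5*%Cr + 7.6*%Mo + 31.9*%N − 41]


Apply the ASTM G48 empirical CPT estimate: CPT(°C) = 2.5*%Cr + 7.6*%Mo + 31.9*%N − 41
2.5*20.7 = 51.75; 7.6*5.5 = 41.8; 31.9*0.14 = 4.466
CPT = 51.75 + 41.8 + 4.466 − 41 = 57.016 °C
Rounded to 0.1 °C: CPT ≈ 57.0 °C

57.0 °C


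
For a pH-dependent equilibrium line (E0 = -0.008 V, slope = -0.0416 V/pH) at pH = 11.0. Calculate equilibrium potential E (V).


Apply the Pourbaix line equation: E = E0 + slope*pH
E = -0.008 + (-0.0416)*11.0 = -0.008 + (-0.4576) = -0.4656 V
Rounded to 4 decimal places: E = -0.4656 V

-0.4656 V


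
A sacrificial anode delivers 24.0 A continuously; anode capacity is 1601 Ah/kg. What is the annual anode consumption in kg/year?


Annual consumption = current * hours per year / capacity
Rate = 24.0 * 8760 / 1601 = 131.3 kg/year

131.3 kg/year


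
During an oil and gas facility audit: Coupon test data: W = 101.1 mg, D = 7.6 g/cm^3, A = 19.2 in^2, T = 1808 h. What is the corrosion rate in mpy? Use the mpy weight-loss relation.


Apply the mpy weight-loss relation: CR = 534 * W / (D * A * T)
Numerator: 534 * 101.1 = 53987.4
Denominator: 7.6 * 19.2 * 1808 = 263823.36
CR = 53987.4 / 263823.36 = 0.20463 mpy

0.20463 mpy


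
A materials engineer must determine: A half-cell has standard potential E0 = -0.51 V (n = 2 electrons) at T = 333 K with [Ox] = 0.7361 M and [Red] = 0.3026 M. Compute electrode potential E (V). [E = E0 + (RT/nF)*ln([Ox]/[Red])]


Apply the Nernst equation: E = E0 + (RT/nF)*ln([Ox]/[Red])
Step 1: RT/nF = 8.314*333/(2*96485) = 0.01434711 V
Step 2: [Ox]/[Red] = 0.7361/0.3026 = 2.432584
Step 3: ln(2.432584) = 0.888954
Step 4: correction = 0.01434711 * 0.888954 = 0.013 V
E = -0.51 + 0.013 = -0.497 V

-0.497 V


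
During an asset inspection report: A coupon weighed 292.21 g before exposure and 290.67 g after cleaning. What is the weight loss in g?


Weight loss = initial − final
WL = 292.21 − 290.67 = 1.54 g

1.54 g


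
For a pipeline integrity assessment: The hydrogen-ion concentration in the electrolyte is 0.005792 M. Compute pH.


pH = −log10[H+]
pH = −log10(0.005792) = 2.24

2.24


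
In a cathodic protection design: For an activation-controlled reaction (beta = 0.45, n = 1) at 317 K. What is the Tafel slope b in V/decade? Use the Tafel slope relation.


Apply the Tafel slope relation: b = 2.303*R*T/(beta*n*F)
Numerator: 2.303 * 8.314 * 317 = 6069.64
Denominator: 0.45 * 1 * 96485 = 43418.25
b = 6069.64 / 43418.25 = 0.14 V/decade

0.14 V/decade


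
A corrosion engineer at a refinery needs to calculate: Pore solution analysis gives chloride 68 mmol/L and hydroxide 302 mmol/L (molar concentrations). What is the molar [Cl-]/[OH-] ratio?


Threshold parameter = [Cl-] / [OH-] (molar basis; both in mmol/L, so units cancel)
Ratio = 68 / 302 = 0.23

0.23


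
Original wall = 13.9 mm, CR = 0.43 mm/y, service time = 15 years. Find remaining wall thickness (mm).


Remaining wall = original − CR × time
t = 13.9 − 0.43*15 = 13.9 − 6.45 = 7.45 mm

7.45 mm


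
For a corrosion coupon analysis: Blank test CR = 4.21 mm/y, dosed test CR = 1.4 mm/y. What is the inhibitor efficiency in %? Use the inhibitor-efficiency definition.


Apply the inhibitor-efficiency definition: IE = (CR_blank − CR_inh)/CR_blank × 100
IE = (4.21 − 1.4) / 4.21 × 100
IE = 2.81 / 4.21 × 100 = 66.7 %

66.7 %


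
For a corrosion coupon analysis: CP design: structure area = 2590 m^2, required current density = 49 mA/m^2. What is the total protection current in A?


I = area * current density, then convert mA → A (÷1000)
I = 2590 * 49 / 1000 = 126.91 A

126.91 A


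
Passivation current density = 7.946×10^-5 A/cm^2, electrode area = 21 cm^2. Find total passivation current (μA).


I = i_pass * A, then convert A → μA (×10^6)
I = 7.946×10^-5 * 21 * 10^6 = 1668.66 μA

1668.66 μA


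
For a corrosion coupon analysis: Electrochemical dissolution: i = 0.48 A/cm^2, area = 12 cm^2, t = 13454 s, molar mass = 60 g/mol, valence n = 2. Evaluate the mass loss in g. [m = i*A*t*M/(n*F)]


Apply Faraday's law: m = i*A*t*M / (n*F)
Total charge passed Q = i*A*t = 0.48*12*13454 = 77495.04 C
m = Q*M/(n*F) = 77495.04*60/(2*96485) = 24.09547 g

24.09547 g


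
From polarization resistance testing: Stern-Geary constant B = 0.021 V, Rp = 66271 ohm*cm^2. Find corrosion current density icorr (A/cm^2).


Apply the Stern-Geary relation: icorr = B / Rp
icorr = 0.021 / 66271 = 3.169×10^-7 A/cm^2

3.169×10^-7 A/cm^2


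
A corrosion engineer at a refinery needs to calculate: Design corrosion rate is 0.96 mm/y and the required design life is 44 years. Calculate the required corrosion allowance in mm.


Corrosion allowance = CR × design life
CA = 0.96 * 44 = 42.24 mm

42.24 mm


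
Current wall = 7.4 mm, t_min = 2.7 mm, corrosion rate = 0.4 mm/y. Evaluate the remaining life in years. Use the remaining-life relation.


Apply the remaining-life relation: RL = (t_current − t_min) / CR
RL = (7.4 − 2.7) / 0.4 = 4.7 / 0.4 = 11.8 years

11.8 years


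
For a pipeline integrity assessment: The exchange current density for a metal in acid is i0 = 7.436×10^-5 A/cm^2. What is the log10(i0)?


i0 = 7.436×10^-5 A/cm^2
log10(i0) = -4.129

-4.129


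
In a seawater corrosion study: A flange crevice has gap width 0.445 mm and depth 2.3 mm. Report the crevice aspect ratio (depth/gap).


Aspect ratio = depth / gap
Ratio = 2.3 / 0.445 = 5.2

5.2


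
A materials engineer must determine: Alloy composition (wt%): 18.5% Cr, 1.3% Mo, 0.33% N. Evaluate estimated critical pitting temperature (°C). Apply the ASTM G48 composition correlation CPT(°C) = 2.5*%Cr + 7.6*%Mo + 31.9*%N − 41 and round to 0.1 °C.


Apply the ASTM G48 empirical CPT estimate: CPT(°C) = 2.5*%Cr + 7.6*%Mo + 31.9*%N − 41
2.5*18.5 = 46.25; 7.6*1.3 = 9.88; 31.9*0.33 = 10.527
CPT = 46.25 + 9.88 + 10.527 − 41 = 25.657 °C
Rounded to 0.1 °C: CPT ≈ 25.7 °C

25.7 °C


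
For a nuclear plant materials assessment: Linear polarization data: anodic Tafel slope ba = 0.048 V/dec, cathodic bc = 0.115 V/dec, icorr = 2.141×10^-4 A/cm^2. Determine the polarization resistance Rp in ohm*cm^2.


Apply the Stern-Geary equation: Rp = ba*bc / (2.303*icorr*(ba+bc))
ba*bc = 0.048*0.115 = 0.00552
ba+bc = 0.163; 2.303*icorr*(ba+bc) = 2.303*2.141×10^-4*0.163 = 8.0370785×10^-5
Rp = 0.00552 / 8.0370785×10^-5 = 68.7 ohm*cm^2

68.7 ohm*cm^2


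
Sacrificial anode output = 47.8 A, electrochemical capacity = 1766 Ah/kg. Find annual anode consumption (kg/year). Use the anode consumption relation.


Annual consumption = current * hours per year / capacity
Rate = 47.8 * 8760 / 1766 = 237.1 kg/year

237.1 kg/year


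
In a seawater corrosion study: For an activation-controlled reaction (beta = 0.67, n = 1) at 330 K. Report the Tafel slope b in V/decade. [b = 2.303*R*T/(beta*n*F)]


Apply the Tafel slope relation: b = 2.303*R*T/(beta*n*F)
Numerator: 2.303 * 8.314 * 330 = 6318.56
Denominator: 0.67 * 1 * 96485 = 64644.95
b = 6318.56 / 64644.95 = 0.098 V/decade

0.098 V/decade


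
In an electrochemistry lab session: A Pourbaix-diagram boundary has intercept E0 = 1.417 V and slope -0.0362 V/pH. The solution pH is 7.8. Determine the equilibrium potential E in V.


Apply the Pourbaix line equation: E = E0 + slope*pH
E = 1.417 + (-0.0362)*7.8 = 1.417 + (-0.28236) = 1.13464 V
Rounded to 4 decimal places: E = 1.1346 V

1.1346 V


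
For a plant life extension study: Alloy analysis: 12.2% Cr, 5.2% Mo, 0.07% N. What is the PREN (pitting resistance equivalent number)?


Apply the PREN formula: PREN = Cr + 3.3*Mo + 16*N
PREN = 12.2 + 3.3*5.2 + 16*0.07
PREN = 12.2 + 17.16 + 1.12 = 30.48

30.48


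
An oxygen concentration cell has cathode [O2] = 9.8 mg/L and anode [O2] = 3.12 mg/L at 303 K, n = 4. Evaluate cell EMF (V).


Apply the Nernst concentration-cell relation: E = (RT/nF)*ln(C_cathode/C_anode)
RT/nF = 8.314*303/(4*96485) = 0.00652729 V
ln(9.8/3.12) = 1.14455
E = 0.00652729 * 1.14455 = 0.00747 V

0.00747 V


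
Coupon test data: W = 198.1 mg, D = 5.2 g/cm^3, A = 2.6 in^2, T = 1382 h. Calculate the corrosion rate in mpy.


Apply the mpy weight-loss relation: CR = 534 * W / (D * A * T)
Numerator: 534 * 198.1 = 105785.4
Denominator: 5.2 * 2.6 * 1382 = 18684.64
CR = 105785.4 / 18684.64 = 5.6616 mpy

5.6616 mpy


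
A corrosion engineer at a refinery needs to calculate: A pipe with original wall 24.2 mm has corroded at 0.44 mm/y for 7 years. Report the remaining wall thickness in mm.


Remaining wall = original − CR × time
t = 24.2 − 0.44*7 = 24.2 − 3.08 = 21.12 mm

21.12 mm


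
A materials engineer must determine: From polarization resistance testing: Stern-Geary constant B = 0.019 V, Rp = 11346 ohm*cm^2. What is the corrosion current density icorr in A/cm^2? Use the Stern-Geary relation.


Apply the Stern-Geary relation: icorr = B / Rp
icorr = 0.019 / 11346 = 1.675×10^-6 A/cm^2

1.675×10^-6 A/cm^2


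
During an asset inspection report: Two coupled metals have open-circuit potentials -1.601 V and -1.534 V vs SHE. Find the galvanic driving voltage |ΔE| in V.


Driving voltage is the absolute potential difference.
|ΔE| = |-1.601 − (-1.534)| = 0.067 V

0.067 V


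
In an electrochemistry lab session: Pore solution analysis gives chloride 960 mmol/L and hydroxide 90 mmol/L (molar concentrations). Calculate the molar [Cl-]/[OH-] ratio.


Threshold parameter = [Cl-] / [OH-] (molar basis; both in mmol/L, so units cancel)
Ratio = 960 / 90 = 10.67

10.67


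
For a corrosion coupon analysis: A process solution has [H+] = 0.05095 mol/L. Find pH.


pH = −log10[H+]
pH = −log10(0.05095) = 1.29

1.29


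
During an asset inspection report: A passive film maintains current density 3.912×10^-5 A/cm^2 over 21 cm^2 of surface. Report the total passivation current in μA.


I = i_pass * A, then convert A → μA (×10^6)
I = 3.912×10^-5 * 21 * 10^6 = 821.52 μA

821.52 μA


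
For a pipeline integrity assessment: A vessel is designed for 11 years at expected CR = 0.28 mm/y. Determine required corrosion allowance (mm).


Corrosion allowance = CR × design life
CA = 0.28 * 11 = 3.08 mm

3.08 mm


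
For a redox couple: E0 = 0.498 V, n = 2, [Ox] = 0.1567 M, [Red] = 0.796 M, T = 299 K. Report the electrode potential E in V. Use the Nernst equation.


Apply the Nernst equation: E = E0 + (RT/nF)*ln([Ox]/[Red])
Step 1: RT/nF = 8.314*299/(2*96485) = 0.01288224 V
Step 2: [Ox]/[Red] = 0.1567/0.796 = 0.196859
Step 3: ln(0.196859) = -1.625268
Step 4: correction = 0.01288224 * -1.625268 = -0.021 V
E = 0.498 + -0.021 = 0.477 V

0.477 V


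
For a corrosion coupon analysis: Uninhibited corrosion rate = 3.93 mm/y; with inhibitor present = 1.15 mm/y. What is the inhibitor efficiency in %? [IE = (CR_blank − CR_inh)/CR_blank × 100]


Apply the inhibitor-efficiency definition: IE = (CR_blank − CR_inh)/CR_blank × 100
IE = (3.93 − 1.15) / 3.93 × 100
IE = 2.78 / 3.93 × 100 = 70.7 %

70.7 %


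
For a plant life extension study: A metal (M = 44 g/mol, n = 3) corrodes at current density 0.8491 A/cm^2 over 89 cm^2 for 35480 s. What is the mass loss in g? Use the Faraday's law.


Apply Faraday's law: m = i*A*t*M / (n*F)
Total charge passed Q = i*A*t = 0.8491*89*35480 = 2681220.052 C
m = Q*M/(n*F) = 2681220.052*44/(3*96485) = 407.572 g

407.572 g


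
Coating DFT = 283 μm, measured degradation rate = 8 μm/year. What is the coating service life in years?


Service life = thickness / degradation rate
Life = 283 / 8 = 35.4 years

35.4 years


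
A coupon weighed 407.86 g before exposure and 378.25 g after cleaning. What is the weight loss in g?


Weight loss = initial − final
WL = 407.86 − 378.25 = 29.61 g

29.61 g


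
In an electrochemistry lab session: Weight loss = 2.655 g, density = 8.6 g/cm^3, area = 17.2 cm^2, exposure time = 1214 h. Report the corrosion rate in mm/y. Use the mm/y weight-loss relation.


Apply the mm/y weight-loss relation: CR = 87600 * W / (D * A * T)
Numerator: 87600 * 2.655 = 232578.0
Denominator: 8.6 * 17.2 * 1214 = 179574.88
CR = 232578.0 / 179574.88 = 1.2952 mm/y

1.2952 mm/y


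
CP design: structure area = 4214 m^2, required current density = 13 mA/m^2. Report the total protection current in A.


I = area * current density, then convert mA → A (÷1000)
I = 4214 * 13 / 1000 = 54.78 A

54.78 A


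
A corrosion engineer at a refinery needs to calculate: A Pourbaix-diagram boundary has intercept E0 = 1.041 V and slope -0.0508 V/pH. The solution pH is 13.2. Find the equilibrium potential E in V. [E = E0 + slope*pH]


Apply the Pourbaix line equation: E = E0 + slope*pH
E = 1.041 + (-0.0508)*13.2 = 1.041 + (-0.67056) = 0.37044 V
Rounded to 4 decimal places: E = 0.3704 V

0.3704 V


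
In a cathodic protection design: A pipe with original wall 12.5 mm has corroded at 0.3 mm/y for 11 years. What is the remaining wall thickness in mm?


Remaining wall = original − CR × time
t = 12.5 − 0.3*11 = 12.5 − 3.3 = 9.2 mm

9.2 mm


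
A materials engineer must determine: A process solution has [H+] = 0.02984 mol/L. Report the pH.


pH = −log10[H+]
pH = −log10(0.02984) = 1.53

1.53


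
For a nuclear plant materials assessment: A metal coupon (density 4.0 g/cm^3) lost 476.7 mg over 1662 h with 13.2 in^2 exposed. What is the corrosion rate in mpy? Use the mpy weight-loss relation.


Apply the mpy weight-loss relation: CR = 534 * W / (D * A * T)
Numerator: 534 * 476.7 = 254557.8
Denominator: 4.0 * 13.2 * 1662 = 87753.6
CR = 254557.8 / 87753.6 = 2.90082 mpy

2.90082 mpy


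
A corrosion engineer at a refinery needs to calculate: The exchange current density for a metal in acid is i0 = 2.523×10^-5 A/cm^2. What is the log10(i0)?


i0 = 2.523×10^-5 A/cm^2
log10(i0) = -4.598

-4.598


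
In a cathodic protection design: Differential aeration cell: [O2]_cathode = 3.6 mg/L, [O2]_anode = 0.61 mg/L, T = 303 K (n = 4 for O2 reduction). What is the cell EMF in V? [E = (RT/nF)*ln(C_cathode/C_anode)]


Apply the Nernst concentration-cell relation: E = (RT/nF)*ln(C_cathode/C_anode)
RT/nF = 8.314*303/(4*96485) = 0.00652729 V
ln(3.6/0.61) = 1.77523
E = 0.00652729 * 1.77523 = 0.01159 V

0.01159 V


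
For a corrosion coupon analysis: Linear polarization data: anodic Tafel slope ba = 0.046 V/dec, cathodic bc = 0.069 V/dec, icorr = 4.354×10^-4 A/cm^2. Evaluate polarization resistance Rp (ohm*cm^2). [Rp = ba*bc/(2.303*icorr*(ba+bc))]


Apply the Stern-Geary equation: Rp = ba*bc / (2.303*icorr*(ba+bc))
ba*bc = 0.046*0.069 = 0.003174
ba+bc = 0.115; 2.303*icorr*(ba+bc) = 2.303*4.354×10^-4*0.115 = 1.1531351×10^-4
Rp = 0.003174 / 1.1531351×10^-4 = 27.5 ohm*cm^2

27.5 ohm*cm^2


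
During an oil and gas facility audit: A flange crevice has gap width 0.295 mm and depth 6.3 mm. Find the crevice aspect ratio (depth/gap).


Aspect ratio = depth / gap
Ratio = 6.3 / 0.295 = 21.4

21.4


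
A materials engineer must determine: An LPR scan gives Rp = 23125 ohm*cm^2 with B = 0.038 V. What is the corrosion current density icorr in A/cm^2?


Apply the Stern-Geary relation: icorr = B / Rp
icorr = 0.038 / 23125 = 1.643×10^-6 A/cm^2

1.643×10^-6 A/cm^2


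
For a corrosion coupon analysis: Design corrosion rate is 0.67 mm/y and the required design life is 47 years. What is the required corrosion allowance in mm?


Corrosion allowance = CR × design life
CA = 0.67 * 47 = 31.49 mm

31.49 mm


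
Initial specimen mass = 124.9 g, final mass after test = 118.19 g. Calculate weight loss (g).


Weight loss = initial − final
WL = 124.9 − 118.19 = 6.71 g

6.71 g


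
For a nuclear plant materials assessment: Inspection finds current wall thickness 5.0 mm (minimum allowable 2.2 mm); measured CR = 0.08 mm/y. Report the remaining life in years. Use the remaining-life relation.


Apply the remaining-life relation: RL = (t_current − t_min) / CR
RL = (5.0 − 2.2) / 0.08 = 2.8 / 0.08 = 35.0 years

35.0 years


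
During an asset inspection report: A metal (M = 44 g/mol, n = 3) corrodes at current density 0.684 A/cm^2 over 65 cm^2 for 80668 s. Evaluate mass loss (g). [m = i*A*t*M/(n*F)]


Apply Faraday's law: m = i*A*t*M / (n*F)
Total charge passed Q = i*A*t = 0.684*65*80668 = 3586499.28 C
m = Q*M/(n*F) = 3586499.28*44/(3*96485) = 545.183 g

545.183 g


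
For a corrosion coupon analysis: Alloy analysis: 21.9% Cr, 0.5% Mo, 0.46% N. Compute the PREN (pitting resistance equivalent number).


Apply the PREN formula: PREN = Cr + 3.3*Mo + 16*N
PREN = 21.9 + 3.3*0.5 + 16*0.46
PREN = 21.9 + 1.65 + 7.36 = 30.91

30.91


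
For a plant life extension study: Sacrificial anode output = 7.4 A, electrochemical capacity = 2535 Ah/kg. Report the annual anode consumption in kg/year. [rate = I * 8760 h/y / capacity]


Annual consumption = current * hours per year / capacity
Rate = 7.4 * 8760 / 2535 = 25.6 kg/year

25.6 kg/year


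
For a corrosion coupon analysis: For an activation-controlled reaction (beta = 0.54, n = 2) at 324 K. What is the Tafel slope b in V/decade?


Apply the Tafel slope relation: b = 2.303*R*T/(beta*n*F)
Numerator: 2.303 * 8.314 * 324 = 6203.67
Denominator: 0.54 * 2 * 96485 = 104203.8
b = 6203.67 / 104203.8 = 0.0595 V/decade

0.0595 V/decade


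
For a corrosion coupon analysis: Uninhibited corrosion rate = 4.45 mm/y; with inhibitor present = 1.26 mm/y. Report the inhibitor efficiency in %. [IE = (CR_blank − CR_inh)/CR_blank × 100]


Apply the inhibitor-efficiency definition: IE = (CR_blank − CR_inh)/CR_blank × 100
IE = (4.45 − 1.26) / 4.45 × 100
IE = 3.19 / 4.45 × 100 = 71.7 %

71.7 %


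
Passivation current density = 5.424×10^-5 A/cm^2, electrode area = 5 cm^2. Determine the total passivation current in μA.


I = i_pass * A, then convert A → μA (×10^6)
I = 5.424×10^-5 * 5 * 10^6 = 271.2 μA

271.2 μA


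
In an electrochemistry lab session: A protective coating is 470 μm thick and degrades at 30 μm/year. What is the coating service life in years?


Service life = thickness / degradation rate
Life = 470 / 30 = 15.7 years

15.7 years


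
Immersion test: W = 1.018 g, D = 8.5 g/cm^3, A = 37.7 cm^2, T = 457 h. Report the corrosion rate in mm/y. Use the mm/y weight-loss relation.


Apply the mm/y weight-loss relation: CR = 87600 * W / (D * A * T)
Numerator: 87600 * 1.018 = 89176.8
Denominator: 8.5 * 37.7 * 457 = 146445.65
CR = 89176.8 / 146445.65 = 0.608941 mm/y

0.608941 mm/y


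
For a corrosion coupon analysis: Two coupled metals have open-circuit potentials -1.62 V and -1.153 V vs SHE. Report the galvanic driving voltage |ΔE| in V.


Driving voltage is the absolute potential difference.
|ΔE| = |-1.62 − (-1.153)| = 0.467 V

0.467 V


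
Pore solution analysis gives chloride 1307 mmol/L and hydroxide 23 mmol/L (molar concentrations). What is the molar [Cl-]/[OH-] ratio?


Threshold parameter = [Cl-] / [OH-] (molar basis; both in mmol/L, so units cancel)
Ratio = 1307 / 23 = 56.83

56.83


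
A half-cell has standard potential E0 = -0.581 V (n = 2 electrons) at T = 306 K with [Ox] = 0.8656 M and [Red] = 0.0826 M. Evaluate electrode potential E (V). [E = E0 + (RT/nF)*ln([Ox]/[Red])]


Apply the Nernst equation: E = E0 + (RT/nF)*ln([Ox]/[Red])
Step 1: RT/nF = 8.314*306/(2*96485) = 0.01318383 V
Step 2: [Ox]/[Red] = 0.8656/0.0826 = 10.479419
Step 3: ln(10.479419) = 2.349413
Step 4: correction = 0.01318383 * 2.349413 = 0.031 V
E = -0.581 + 0.031 = -0.55 V

-0.55 V


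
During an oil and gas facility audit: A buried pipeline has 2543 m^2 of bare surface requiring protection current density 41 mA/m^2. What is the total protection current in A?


I = area * current density, then convert mA → A (÷1000)
I = 2543 * 41 / 1000 = 104.26 A

104.26 A


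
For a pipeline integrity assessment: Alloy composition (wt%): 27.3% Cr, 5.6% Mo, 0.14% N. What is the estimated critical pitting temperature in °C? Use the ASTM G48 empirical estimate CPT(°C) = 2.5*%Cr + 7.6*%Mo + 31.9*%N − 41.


Apply the ASTM G48 empirical CPT estimate: CPT(°C) = 2.5*%Cr + 7.6*%Mo + 31.9*%N − 41
2.5*27.3 = 68.25; 7.6*5.6 = 42.56; 31.9*0.14 = 4.466
CPT = 68.25 + 42.56 + 4.466 − 41 = 74.276 °C
Rounded to 0.1 °C: CPT ≈ 74.3 °C

74.3 °C


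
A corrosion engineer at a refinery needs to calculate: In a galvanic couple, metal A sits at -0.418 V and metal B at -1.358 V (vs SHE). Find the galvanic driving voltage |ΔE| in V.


Driving voltage is the absolute potential difference.
|ΔE| = |-0.418 − (-1.358)| = 0.94 V

0.94 V


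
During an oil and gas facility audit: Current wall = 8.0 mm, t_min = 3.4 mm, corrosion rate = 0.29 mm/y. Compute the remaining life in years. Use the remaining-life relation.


Apply the remaining-life relation: RL = (t_current − t_min) / CR
RL = (8.0 − 3.4) / 0.29 = 4.6 / 0.29 = 15.9 years

15.9 years


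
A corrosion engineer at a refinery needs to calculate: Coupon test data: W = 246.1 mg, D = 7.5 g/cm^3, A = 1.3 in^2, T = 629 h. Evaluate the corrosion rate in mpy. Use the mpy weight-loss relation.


Apply the mpy weight-loss relation: CR = 534 * W / (D * A * T)
Numerator: 534 * 246.1 = 131417.4
Denominator: 7.5 * 1.3 * 629 = 6132.75
CR = 131417.4 / 6132.75 = 21.42879 mpy

21.42879 mpy


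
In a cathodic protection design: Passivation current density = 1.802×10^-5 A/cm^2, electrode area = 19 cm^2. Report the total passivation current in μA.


I = i_pass * A, then convert A → μA (×10^6)
I = 1.802×10^-5 * 19 * 10^6 = 342.38 μA

342.38 μA


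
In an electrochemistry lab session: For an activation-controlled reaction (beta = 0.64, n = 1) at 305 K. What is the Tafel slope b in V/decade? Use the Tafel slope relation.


Apply the Tafel slope relation: b = 2.303*R*T/(beta*n*F)
Numerator: 2.303 * 8.314 * 305 = 5839.88
Denominator: 0.64 * 1 * 96485 = 61750.4
b = 5839.88 / 61750.4 = 0.095 V/decade

0.095 V/decade


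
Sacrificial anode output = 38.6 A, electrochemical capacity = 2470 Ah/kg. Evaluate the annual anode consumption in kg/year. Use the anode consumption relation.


Annual consumption = current * hours per year / capacity
Rate = 38.6 * 8760 / 2470 = 136.9 kg/year

136.9 kg/year


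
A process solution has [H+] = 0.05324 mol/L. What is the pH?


pH = −log10[H+]
pH = −log10(0.05324) = 1.27

1.27


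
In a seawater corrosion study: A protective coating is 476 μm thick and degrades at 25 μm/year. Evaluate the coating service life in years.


Service life = thickness / degradation rate
Life = 476 / 25 = 19.0 years

19.0 years


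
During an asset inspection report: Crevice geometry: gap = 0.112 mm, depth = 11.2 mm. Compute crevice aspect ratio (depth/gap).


Aspect ratio = depth / gap
Ratio = 11.2 / 0.112 = 100.0

100.0


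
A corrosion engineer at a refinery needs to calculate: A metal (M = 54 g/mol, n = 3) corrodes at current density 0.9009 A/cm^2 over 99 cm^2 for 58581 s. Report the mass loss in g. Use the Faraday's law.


Apply Faraday's law: m = i*A*t*M / (n*F)
Total charge passed Q = i*A*t = 0.9009*99*58581 = 5224786.6671 C
m = Q*M/(n*F) = 5224786.6671*54/(3*96485) = 974.72312 g

974.72312 g


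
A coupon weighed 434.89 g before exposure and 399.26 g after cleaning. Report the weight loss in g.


Weight loss = initial − final
WL = 434.89 − 399.26 = 35.63 g

35.63 g


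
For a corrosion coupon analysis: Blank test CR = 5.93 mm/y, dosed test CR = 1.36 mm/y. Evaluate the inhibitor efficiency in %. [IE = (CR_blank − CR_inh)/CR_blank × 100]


Apply the inhibitor-efficiency definition: IE = (CR_blank − CR_inh)/CR_blank × 100
IE = (5.93 − 1.36) / 5.93 × 100
IE = 4.57 / 5.93 × 100 = 77.1 %

77.1 %


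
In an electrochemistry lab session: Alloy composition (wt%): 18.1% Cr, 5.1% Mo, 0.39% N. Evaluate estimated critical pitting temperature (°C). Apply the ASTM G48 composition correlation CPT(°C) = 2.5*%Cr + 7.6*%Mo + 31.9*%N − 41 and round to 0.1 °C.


Apply the ASTM G48 empirical CPT estimate: CPT(°C) = 2.5*%Cr + 7.6*%Mo + 31.9*%N − 41
2.5*18.1 = 45.25; 7.6*5.1 = 38.76; 31.9*0.39 = 12.441
CPT = 45.25 + 38.76 + 12.441 − 41 = 55.451 °C
Rounded to 0.1 °C: CPT ≈ 55.5 °C

55.5 °C


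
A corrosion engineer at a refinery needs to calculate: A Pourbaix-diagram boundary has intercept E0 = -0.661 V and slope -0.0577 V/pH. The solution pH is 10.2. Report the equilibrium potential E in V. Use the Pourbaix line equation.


Apply the Pourbaix line equation: E = E0 + slope*pH
E = -0.661 + (-0.0577)*10.2 = -0.661 + (-0.58854) = -1.24954 V
Rounded to 4 decimal places: E = -1.2495 V

-1.2495 V


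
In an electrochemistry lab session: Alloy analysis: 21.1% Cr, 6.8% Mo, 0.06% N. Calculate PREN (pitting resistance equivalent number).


Apply the PREN formula: PREN = Cr + 3.3*Mo + 16*N
PREN = 21.1 + 3.3*6.8 + 16*0.06
PREN = 21.1 + 22.44 + 0.96 = 44.5

44.5


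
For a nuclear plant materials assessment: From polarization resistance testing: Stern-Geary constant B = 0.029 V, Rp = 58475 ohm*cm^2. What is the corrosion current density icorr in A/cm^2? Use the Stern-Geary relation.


Apply the Stern-Geary relation: icorr = B / Rp
icorr = 0.029 / 58475 = 4.959×10^-7 A/cm^2

4.959×10^-7 A/cm^2


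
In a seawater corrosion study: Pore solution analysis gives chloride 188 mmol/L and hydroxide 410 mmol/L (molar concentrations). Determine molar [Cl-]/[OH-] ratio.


Threshold parameter = [Cl-] / [OH-] (molar basis; both in mmol/L, so units cancel)
Ratio = 188 / 410 = 0.46

0.46


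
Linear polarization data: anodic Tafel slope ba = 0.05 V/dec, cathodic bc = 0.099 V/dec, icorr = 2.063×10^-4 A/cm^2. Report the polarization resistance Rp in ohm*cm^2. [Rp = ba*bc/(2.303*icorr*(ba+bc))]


Apply the Stern-Geary equation: Rp = ba*bc / (2.303*icorr*(ba+bc))
ba*bc = 0.05*0.099 = 0.00495
ba+bc = 0.149; 2.303*icorr*(ba+bc) = 2.303*2.063×10^-4*0.149 = 7.0791226×10^-5
Rp = 0.00495 / 7.0791226×10^-5 = 69.9 ohm*cm^2

69.9 ohm*cm^2


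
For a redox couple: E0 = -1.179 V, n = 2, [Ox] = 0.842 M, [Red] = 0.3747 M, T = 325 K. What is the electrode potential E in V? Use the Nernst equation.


Apply the Nernst equation: E = E0 + (RT/nF)*ln([Ox]/[Red])
Step 1: RT/nF = 8.314*325/(2*96485) = 0.01400244 V
Step 2: [Ox]/[Red] = 0.842/0.3747 = 2.247131
Step 3: ln(2.247131) = 0.809654
Step 4: correction = 0.01400244 * 0.809654 = 0.0113 V
E = -1.179 + 0.0113 = -1.1677 V

-1.1677 V


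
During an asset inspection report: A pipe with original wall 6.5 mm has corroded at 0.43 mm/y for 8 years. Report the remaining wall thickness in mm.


Remaining wall = original − CR × time
t = 6.5 − 0.43*8 = 6.5 − 3.44 = 3.06 mm

3.06 mm


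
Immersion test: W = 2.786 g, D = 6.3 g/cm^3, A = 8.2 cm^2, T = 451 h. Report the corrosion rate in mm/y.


Apply the mm/y weight-loss relation: CR = 87600 * W / (D * A * T)
Numerator: 87600 * 2.786 = 244053.6
Denominator: 6.3 * 8.2 * 451 = 23298.66
CR = 244053.6 / 23298.66 = 10.475006 mm/y

10.475006 mm/y


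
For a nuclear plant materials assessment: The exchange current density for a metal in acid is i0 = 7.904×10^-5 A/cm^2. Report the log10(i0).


i0 = 7.904×10^-5 A/cm^2
log10(i0) = -4.102

-4.102


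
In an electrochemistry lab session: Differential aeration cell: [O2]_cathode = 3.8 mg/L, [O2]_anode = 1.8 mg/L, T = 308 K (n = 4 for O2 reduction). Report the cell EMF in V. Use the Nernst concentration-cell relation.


Apply the Nernst concentration-cell relation: E = (RT/nF)*ln(C_cathode/C_anode)
RT/nF = 8.314*308/(4*96485) = 0.006635 V
ln(3.8/1.8) = 0.74721
E = 0.006635 * 0.74721 = 0.00496 V

0.00496 V


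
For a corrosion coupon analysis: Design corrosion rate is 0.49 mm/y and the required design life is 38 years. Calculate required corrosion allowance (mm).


Corrosion allowance = CR × design life
CA = 0.49 * 38 = 18.62 mm

18.62 mm


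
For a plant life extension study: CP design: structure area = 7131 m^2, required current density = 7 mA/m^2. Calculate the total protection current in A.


I = area * current density, then convert mA → A (÷1000)
I = 7131 * 7 / 1000 = 49.92 A

49.92 A


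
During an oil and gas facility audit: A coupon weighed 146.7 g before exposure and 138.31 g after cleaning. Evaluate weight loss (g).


Weight loss = initial − final
WL = 146.7 − 138.31 = 8.39 g

8.39 g


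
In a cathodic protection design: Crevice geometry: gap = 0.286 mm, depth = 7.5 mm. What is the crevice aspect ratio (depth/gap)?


Aspect ratio = depth / gap
Ratio = 7.5 / 0.286 = 26.2

26.2


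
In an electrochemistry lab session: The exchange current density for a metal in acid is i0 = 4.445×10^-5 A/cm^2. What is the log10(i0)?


i0 = 4.445×10^-5 A/cm^2
log10(i0) = -4.352

-4.352


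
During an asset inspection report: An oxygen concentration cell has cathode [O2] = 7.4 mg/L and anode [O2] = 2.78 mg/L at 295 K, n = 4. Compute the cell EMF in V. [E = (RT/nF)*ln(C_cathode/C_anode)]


Apply the Nernst concentration-cell relation: E = (RT/nF)*ln(C_cathode/C_anode)
RT/nF = 8.314*295/(4*96485) = 0.00635495 V
ln(7.4/2.78) = 0.97903
E = 0.00635495 * 0.97903 = 0.00622 V

0.00622 V


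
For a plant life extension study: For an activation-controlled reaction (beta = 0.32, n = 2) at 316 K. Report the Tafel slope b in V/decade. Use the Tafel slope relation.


Apply the Tafel slope relation: b = 2.303*R*T/(beta*n*F)
Numerator: 2.303 * 8.314 * 316 = 6050.5
Denominator: 0.32 * 2 * 96485 = 61750.4
b = 6050.5 / 61750.4 = 0.098 V/decade

0.098 V/decade


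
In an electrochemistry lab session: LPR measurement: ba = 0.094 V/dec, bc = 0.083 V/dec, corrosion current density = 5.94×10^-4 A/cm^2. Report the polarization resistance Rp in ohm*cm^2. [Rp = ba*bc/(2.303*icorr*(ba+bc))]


Apply the Stern-Geary equation: Rp = ba*bc / (2.303*icorr*(ba+bc))
ba*bc = 0.094*0.083 = 0.007802
ba+bc = 0.177; 2.303*icorr*(ba+bc) = 2.303*5.94×10^-4*0.177 = 2.4213281×10^-4
Rp = 0.007802 / 2.4213281×10^-4 = 32.2 ohm*cm^2

32.2 ohm*cm^2


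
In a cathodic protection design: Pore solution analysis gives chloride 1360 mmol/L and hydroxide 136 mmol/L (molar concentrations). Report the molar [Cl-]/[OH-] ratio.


Threshold parameter = [Cl-] / [OH-] (molar basis; both in mmol/L, so units cancel)
Ratio = 1360 / 136 = 10.0

10.0


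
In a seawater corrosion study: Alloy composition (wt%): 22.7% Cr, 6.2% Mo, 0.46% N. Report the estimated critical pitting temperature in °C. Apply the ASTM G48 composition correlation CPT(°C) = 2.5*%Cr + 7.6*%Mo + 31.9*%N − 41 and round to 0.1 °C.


Apply the ASTM G48 empirical CPT estimate: CPT(°C) = 2.5*%Cr + 7.6*%Mo + 31.9*%N − 41
2.5*22.7 = 56.75; 7.6*6.2 = 47.12; 31.9*0.46 = 14.674
CPT = 56.75 + 47.12 + 14.674 − 41 = 77.544 °C
Rounded to 0.1 °C: CPT ≈ 77.5 °C

77.5 °C


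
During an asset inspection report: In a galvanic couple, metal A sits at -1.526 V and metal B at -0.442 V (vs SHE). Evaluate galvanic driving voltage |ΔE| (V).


Driving voltage is the absolute potential difference.
|ΔE| = |-1.526 − (-0.442)| = 1.084 V

1.084 V


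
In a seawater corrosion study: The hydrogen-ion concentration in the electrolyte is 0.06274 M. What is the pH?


pH = −log10[H+]
pH = −log10(0.06274) = 1.2

1.2


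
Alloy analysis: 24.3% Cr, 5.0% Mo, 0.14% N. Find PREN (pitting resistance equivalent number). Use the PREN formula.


Apply the PREN formula: PREN = Cr + 3.3*Mo + 16*N
PREN = 24.3 + 3.3*5.0 + 16*0.14
PREN = 24.3 + 16.5 + 2.24 = 43.04

43.04


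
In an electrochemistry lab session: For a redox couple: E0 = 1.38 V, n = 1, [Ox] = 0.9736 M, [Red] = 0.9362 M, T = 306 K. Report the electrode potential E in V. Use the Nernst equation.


Apply the Nernst equation: E = E0 + (RT/nF)*ln([Ox]/[Red])
Step 1: RT/nF = 8.314*306/(1*96485) = 0.02636766 V
Step 2: [Ox]/[Red] = 0.9736/0.9362 = 1.039949
Step 3: ln(1.039949) = 0.039172
Step 4: correction = 0.02636766 * 0.039172 = 0.001 V
E = 1.38 + 0.001 = 1.381 V

1.381 V


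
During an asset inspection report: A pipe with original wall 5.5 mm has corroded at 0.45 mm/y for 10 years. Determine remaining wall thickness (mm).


Remaining wall = original − CR × time
t = 5.5 − 0.45*10 = 5.5 − 4.5 = 1.0 mm

1.0 mm


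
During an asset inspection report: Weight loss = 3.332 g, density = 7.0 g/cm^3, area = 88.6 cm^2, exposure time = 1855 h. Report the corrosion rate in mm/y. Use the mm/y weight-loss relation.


Apply the mm/y weight-loss relation: CR = 87600 * W / (D * A * T)
Numerator: 87600 * 3.332 = 291883.2
Denominator: 7.0 * 88.6 * 1855 = 1150471.0
CR = 291883.2 / 1150471.0 = 0.253708 mm/y

0.253708 mm/y


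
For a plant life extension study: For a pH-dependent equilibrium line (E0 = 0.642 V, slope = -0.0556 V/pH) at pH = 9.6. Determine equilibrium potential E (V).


Apply the Pourbaix line equation: E = E0 + slope*pH
E = 0.642 + (-0.0556)*9.6 = 0.642 + (-0.53376) = 0.10824 V
Rounded to 4 decimal places: E = 0.1082 V

0.1082 V


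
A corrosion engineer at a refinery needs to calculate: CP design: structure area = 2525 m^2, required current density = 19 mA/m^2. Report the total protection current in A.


I = area * current density, then convert mA → A (÷1000)
I = 2525 * 19 / 1000 = 47.98 A

47.98 A


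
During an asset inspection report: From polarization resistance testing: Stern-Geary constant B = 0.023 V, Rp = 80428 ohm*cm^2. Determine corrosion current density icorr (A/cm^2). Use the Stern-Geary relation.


Apply the Stern-Geary relation: icorr = B / Rp
icorr = 0.023 / 80428 = 2.86×10^-7 A/cm^2

2.86×10^-7 A/cm^2


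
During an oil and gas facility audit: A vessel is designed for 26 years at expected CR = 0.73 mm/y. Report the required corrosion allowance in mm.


Corrosion allowance = CR × design life
CA = 0.73 * 26 = 18.98 mm

18.98 mm


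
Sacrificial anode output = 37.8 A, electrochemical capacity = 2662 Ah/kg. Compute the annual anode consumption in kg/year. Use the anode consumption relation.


Annual consumption = current * hours per year / capacity
Rate = 37.8 * 8760 / 2662 = 124.4 kg/year

124.4 kg/year


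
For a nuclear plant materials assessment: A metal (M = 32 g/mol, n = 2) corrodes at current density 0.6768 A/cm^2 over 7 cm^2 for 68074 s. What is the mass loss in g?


Apply Faraday's law: m = i*A*t*M / (n*F)
Total charge passed Q = i*A*t = 0.6768*7*68074 = 322507.3824 C
m = Q*M/(n*F) = 322507.3824*32/(2*96485) = 53.48104 g

53.48104 g


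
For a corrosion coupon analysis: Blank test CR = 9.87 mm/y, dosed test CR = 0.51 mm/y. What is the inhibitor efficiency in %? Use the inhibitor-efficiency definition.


Apply the inhibitor-efficiency definition: IE = (CR_blank − CR_inh)/CR_blank × 100
IE = (9.87 − 0.51) / 9.87 × 100
IE = 9.36 / 9.87 × 100 = 94.8 %

94.8 %
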